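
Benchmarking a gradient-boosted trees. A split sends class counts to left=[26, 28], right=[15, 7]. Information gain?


Parent = [41, 35], H_parent = 0.9955
H_left = 0.999 (n=54), H_right = 0.9024 (n=22)
H_children = (54/76)·0.999 + (22/76)·0.9024 = 0.971
IG = 0.9955 - 0.971 = 0.0245

0.0245


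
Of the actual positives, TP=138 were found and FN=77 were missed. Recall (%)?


Recall = TP/(TP+FN)
= 138/(138+77)
= 138/215 = 64.19%

64.19%


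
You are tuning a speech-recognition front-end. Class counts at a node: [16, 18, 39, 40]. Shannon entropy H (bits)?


Probabilities: [16/113, 18/113, 39/113, 40/113] ≈ [0.1416, 0.1593, 0.3451, 0.354]
H = -((16/113)·log₂(16/113) + (18/113)·log₂(18/113) + (39/113)·log₂(39/113) + (40/113)·log₂(40/113))
  = 1.8815 bits

1.8815 bits


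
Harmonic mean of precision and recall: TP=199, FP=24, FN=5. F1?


Precision = 199/223 = 0.8924
Recall = 199/204 = 0.9755
F1 = 2·P·R/(P+R) = 2·TP/(2·TP+FP+FN) = 398/(398+24+5) = 398/427 = 0.9321

0.9321


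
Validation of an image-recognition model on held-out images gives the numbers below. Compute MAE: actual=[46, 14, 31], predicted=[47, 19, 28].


Absolute errors: |46-47|=1, |14-19|=5, |31-28|=3
Sum = 9
MAE = 9/3 = 3

3


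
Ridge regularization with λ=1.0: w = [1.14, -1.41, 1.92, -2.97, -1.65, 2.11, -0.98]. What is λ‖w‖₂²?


‖w‖₂² = (1.14)² + (-1.41)² + (1.92)² + (-2.97)² + (-1.65)² + (2.11)² + (-0.98)²
     = 1.2996 + 1.9881 + 3.6864 + 8.8209 + 2.7225 + 4.4521 + 0.9604
     = 23.93
λ·‖w‖₂² = 1.0·23.93 = 23.93

23.93


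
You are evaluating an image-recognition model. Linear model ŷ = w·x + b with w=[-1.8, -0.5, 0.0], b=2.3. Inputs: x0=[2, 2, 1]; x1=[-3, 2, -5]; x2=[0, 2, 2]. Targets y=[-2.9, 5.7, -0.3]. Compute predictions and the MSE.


ŷ0 = (-1.8)·(2) + (-0.5)·(2) + (0.0)·(1) + 2.3 = -2.3
ŷ1 = (-1.8)·(-3) + (-0.5)·(2) + (0.0)·(-5) + 2.3 = 6.7
ŷ2 = (-1.8)·(0) + (-0.5)·(2) + (0.0)·(2) + 2.3 = 1.3
errors² = [0.36, 1.0, 2.56]
MSE = 3.9200/3 = 1.3067

1.3067


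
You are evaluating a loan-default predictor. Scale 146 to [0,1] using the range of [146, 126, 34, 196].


min=34, max=196
(146-34)/(196-34) = 112/162 = 0.6914

0.6914


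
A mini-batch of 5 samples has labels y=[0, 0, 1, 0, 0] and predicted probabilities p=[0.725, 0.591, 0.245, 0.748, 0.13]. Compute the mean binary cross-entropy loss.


L[0] = -ln(1-0.725) = -ln(0.275) = 1.291
L[1] = -ln(1-0.591) = -ln(0.409) = 0.894
L[2] = -ln(0.245) = 1.4065
L[3] = -ln(1-0.748) = -ln(0.252) = 1.3783
L[4] = -ln(1-0.13) = -ln(0.87) = 0.1393
mean = (1.291 + 0.894 + 1.4065 + 1.3783 + 0.1393)/5 = 1.0218

1.0218


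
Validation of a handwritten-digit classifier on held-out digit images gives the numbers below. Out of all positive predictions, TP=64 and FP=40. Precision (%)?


Precision = TP/(TP+FP)
= 64/(64+40)
= 64/104 = 61.54%

61.54%


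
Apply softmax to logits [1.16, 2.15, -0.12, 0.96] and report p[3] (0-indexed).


Exponentials: e^1.16=3.1899, e^2.15=8.5849, e^-0.12=0.8869, e^0.96=2.6117
Sum = 15.2734
Softmax = [0.2089, 0.5621, 0.0581, 0.171]
p[3] = 2.6117/15.2734 = 0.171

0.171


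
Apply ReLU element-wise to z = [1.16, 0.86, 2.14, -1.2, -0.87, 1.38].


ReLU(1.16) = max(0, 1.16) = 1.16
ReLU(0.86) = max(0, 0.86) = 0.86
ReLU(2.14) = max(0, 2.14) = 2.14
ReLU(-1.2) = max(0, -1.2) = 0.0
ReLU(-0.87) = max(0, -0.87) = 0.0
ReLU(1.38) = max(0, 1.38) = 1.38
result = [1.16, 0.86, 2.14, 0.0, 0.0, 1.38]

[1.16, 0.86, 2.14, 0.0, 0.0, 1.38]


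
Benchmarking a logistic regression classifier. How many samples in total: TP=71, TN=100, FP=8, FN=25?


Total = TP + TN + FP + FN
= 71 + 100 + 8 + 25
= 204
(Predicted positive: 79, predicted negative: 125)

204


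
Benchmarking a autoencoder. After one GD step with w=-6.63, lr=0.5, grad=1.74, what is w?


w_new = w - α·∇
= -6.63 - 0.5·1.74
= -6.63 - 0.87
= -7.5

-7.5


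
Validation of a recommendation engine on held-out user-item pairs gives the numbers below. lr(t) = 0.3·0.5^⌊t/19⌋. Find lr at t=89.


n_drops = ⌊89/19⌋ = 4
lr = 0.3·0.5^4 = 0.3·0.0625 = 0.01875

0.01875


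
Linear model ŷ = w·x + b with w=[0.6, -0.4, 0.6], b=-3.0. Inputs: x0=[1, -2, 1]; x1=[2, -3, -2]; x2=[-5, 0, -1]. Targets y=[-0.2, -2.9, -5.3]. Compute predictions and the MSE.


ŷ0 = (0.6)·(1) + (-0.4)·(-2) + (0.6)·(1) - 3.0 = -1.0
ŷ1 = (0.6)·(2) + (-0.4)·(-3) + (0.6)·(-2) - 3.0 = -1.8
ŷ2 = (0.6)·(-5) + (-0.4)·(0) + (0.6)·(-1) - 3.0 = -6.6
errors² = [0.64, 1.21, 1.69]
MSE = 3.5400/3 = 1.18

1.18


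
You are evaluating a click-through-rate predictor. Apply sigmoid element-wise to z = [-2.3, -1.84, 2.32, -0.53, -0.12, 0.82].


σ(-2.3) = 1/(1+e^2.3) = 0.0911
σ(-1.84) = 1/(1+e^1.84) = 0.1371
σ(2.32) = 1/(1+e^-2.32) = 0.9105
σ(-0.53) = 1/(1+e^0.53) = 0.3705
σ(-0.12) = 1/(1+e^0.12) = 0.47
σ(0.82) = 1/(1+e^-0.82) = 0.6942
result = [0.0911, 0.1371, 0.9105, 0.3705, 0.47, 0.6942]

[0.0911, 0.1371, 0.9105, 0.3705, 0.47, 0.6942]


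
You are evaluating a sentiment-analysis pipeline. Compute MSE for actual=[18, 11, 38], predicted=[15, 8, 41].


Squared errors: (18-15)²=9, (11-8)²=9, (38-41)²=9
Sum = 27
MSE = 27/3 = 9

9


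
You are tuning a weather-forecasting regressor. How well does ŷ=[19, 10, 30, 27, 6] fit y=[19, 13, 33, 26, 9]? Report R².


ȳ = 20
SS_res = Σ(y-ŷ)² = 28
SS_tot = Σ(y-ȳ)² = 376
R² = 1 - SS_res/SS_tot = 1 - 0.0745 = 0.9255

0.9255


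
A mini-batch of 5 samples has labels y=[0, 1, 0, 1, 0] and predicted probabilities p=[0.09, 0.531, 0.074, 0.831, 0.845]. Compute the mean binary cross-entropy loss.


L[0] = -ln(1-0.09) = -ln(0.91) = 0.0943
L[1] = -ln(0.531) = 0.633
L[2] = -ln(1-0.074) = -ln(0.926) = 0.0769
L[3] = -ln(0.831) = 0.1851
L[4] = -ln(1-0.845) = -ln(0.155) = 1.8643
mean = (0.0943 + 0.633 + 0.0769 + 0.1851 + 1.8643)/5 = 0.5707

0.5707


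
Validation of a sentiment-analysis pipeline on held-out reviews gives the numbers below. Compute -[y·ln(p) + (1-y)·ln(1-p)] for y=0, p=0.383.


BCE = -[y·ln(p) + (1-y)·ln(1-p)]
= -0 - 1·ln(1-0.383)
= -ln(0.617) = 0.4829

0.4829


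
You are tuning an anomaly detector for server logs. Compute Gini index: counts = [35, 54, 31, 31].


Probabilities: [35/151, 54/151, 31/151, 31/151] ≈ [0.2318, 0.3576, 0.2053, 0.2053]
Σpᵢ² = (1225 + 2916 + 961 + 961)/151² = 6063/22801
Gini = 1 - Σpᵢ² = 1 - 6063/22801 = 0.7341

0.7341


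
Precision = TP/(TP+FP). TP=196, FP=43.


Precision = TP/(TP+FP)
= 196/(196+43)
= 196/239 = 82.01%

82.01%


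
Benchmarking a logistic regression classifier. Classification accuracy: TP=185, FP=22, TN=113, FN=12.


Accuracy = (TP+TN)/(TP+TN+FP+FN)
= (185+113)/(332)
= 298/332 = 89.76%

89.76%


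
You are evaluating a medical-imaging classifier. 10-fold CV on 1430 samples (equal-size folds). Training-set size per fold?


Fold size = 1430/10 = 143
Training per fold = 1430 - 143 = 1287

1287


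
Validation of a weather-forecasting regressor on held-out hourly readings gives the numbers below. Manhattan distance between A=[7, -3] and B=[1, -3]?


d = |7-1| + |-3+ 3|
  = 6 + 0
  = 6

6


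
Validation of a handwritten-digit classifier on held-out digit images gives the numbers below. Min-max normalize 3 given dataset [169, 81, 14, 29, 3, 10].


min=3, max=169
(3-3)/(169-3) = 0/166 = 0.0

0.0


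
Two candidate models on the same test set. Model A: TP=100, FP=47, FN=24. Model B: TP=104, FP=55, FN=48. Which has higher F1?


Model A: P=100/147=0.6803, R=100/124=0.8065, F1=2PR/(P+R)=2TP/(2TP+FP+FN)=200/271=0.738
Model B: P=104/159=0.6541, R=104/152=0.6842, F1=2PR/(P+R)=2TP/(2TP+FP+FN)=208/311=0.6688
0.738 > 0.6688 → Model A

Model A


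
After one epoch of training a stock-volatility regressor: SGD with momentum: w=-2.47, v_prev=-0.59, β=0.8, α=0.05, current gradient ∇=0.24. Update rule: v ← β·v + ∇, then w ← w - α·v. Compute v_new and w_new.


v_new = 0.8·-0.59 + 0.24 = -0.472 + 0.24 = -0.232
w_new = -2.47 - 0.05·-0.232 = -2.47 + 0.0116 = -2.4584

v_new=-0.232, w_new=-2.4584


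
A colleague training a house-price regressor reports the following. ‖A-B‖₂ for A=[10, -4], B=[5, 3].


d = √((10-5)² + (-4-3)²)
  = √(25 + 49)
  = √74 = 8.6023

8.6023


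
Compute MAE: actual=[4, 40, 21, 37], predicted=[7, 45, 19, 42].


Absolute errors: |4-7|=3, |40-45|=5, |21-19|=2, |37-42|=5
Sum = 15
MAE = 15/4 = 15/4

15/4


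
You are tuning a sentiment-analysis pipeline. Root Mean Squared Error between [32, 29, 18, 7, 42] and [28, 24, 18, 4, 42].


MSE = 50/5 = 10
RMSE = √(50/5) = 3.1623

3.1623


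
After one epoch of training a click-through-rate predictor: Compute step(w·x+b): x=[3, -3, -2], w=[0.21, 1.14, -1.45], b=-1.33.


z = (3)·(0.21) + (-3)·(1.14) + (-2)·(-1.45) - 1.33
  = -1.22
step(z) = 0 (z<0)

0


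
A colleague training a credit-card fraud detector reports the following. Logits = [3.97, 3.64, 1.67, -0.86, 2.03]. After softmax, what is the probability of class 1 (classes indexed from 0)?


Exponentials: e^3.97=52.9845, e^3.64=38.0918, e^1.67=5.3122, e^-0.86=0.4232, e^2.03=7.6141
Sum = 104.4258
Softmax = [0.5074, 0.3648, 0.0509, 0.0041, 0.0729]
p[1] = 38.0918/104.4258 = 0.3648

0.3648


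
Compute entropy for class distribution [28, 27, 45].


Probabilities: [28/100, 27/100, 45/100] ≈ [0.28, 0.27, 0.45]
H = -((28/100)·log₂(28/100) + (27/100)·log₂(27/100) + (45/100)·log₂(45/100))
  = 1.5426 bits

1.5426 bits


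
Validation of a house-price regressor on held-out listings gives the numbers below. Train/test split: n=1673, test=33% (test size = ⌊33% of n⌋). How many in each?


Test = ⌊1673·33/100⌋ = 552
Train = 1673 - 552 = 1121

Train: 1121, Test: 552


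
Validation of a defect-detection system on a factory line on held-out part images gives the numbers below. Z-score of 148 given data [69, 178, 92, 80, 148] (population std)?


μ = 113.4, σ = 42.2261
z = (148 - 113.4)/42.2261 = 0.8194

0.8194


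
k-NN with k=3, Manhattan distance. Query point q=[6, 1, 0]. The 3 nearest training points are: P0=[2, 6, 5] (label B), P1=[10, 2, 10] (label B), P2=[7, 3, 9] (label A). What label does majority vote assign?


d(q,P0) = 14  (label B)
d(q,P1) = 15  (label B)
d(q,P2) = 12  (label A)
Votes: A=1, B=2
Majority → B

B


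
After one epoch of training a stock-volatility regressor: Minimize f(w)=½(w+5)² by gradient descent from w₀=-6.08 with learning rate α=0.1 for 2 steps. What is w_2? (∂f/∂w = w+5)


step 1: grad = -6.08+5 = -1.08; w = -6.08 - 0.1·(-1.08) = -5.972
step 2: grad = -5.972+5 = -0.972; w = -5.972 - 0.1·(-0.972) = -5.8748

-5.8748


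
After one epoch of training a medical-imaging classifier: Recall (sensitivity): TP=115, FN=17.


Recall = TP/(TP+FN)
= 115/(115+17)
= 115/132 = 87.12%

87.12%


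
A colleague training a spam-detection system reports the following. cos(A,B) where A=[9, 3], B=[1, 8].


A·B = 9·1 + 3·8 = 33
‖A‖ = √90 = 9.4868, ‖B‖ = √65 = 8.0623
cos = 33/(√90·√65) = 33/√5850 = 0.4315

0.4315


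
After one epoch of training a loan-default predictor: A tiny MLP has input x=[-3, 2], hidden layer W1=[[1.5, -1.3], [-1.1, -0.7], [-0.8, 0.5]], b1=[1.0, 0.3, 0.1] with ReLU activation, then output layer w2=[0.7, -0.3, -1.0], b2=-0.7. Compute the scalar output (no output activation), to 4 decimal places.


z1[0] = (1.5)·(-3) + (-1.3)·(2) + 1.0 = -6.1
z1[1] = (-1.1)·(-3) + (-0.7)·(2) + 0.3 = 2.2
z1[2] = (-0.8)·(-3) + (0.5)·(2) + 0.1 = 3.5
h = ReLU(z1) = [0.0, 2.2, 3.5]
output = (0.7)·(0.0) + (-0.3)·(2.2) + (-1.0)·(3.5) - 0.7 = -4.86

-4.86


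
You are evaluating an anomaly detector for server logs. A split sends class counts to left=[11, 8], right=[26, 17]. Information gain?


Parent = [37, 25], H_parent = 0.9728
H_left = 0.9819 (n=19), H_right = 0.9682 (n=43)
H_children = (19/62)·0.9819 + (43/62)·0.9682 = 0.9724
IG = 0.9728 - 0.9724 = 0.0004

0.0004


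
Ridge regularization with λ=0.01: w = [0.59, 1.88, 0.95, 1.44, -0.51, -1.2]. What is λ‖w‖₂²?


‖w‖₂² = (0.59)² + (1.88)² + (0.95)² + (1.44)² + (-0.51)² + (-1.2)²
     = 0.3481 + 3.5344 + 0.9025 + 2.0736 + 0.2601 + 1.44
     = 8.5587
λ·‖w‖₂² = 0.01·8.5587 = 0.085587

0.085587


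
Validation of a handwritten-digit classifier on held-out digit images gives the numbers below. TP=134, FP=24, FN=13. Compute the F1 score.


Precision = 134/158 = 0.8481
Recall = 134/147 = 0.9116
F1 = 2·P·R/(P+R) = 2·TP/(2·TP+FP+FN) = 268/(268+24+13) = 268/305 = 0.8787

0.8787


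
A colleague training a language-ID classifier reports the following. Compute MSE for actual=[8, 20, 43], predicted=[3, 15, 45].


Squared errors: (8-3)²=25, (20-15)²=25, (43-45)²=4
Sum = 54
MSE = 54/3 = 18

18


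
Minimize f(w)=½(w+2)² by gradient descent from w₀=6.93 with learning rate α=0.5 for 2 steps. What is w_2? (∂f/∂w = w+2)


step 1: grad = 6.93+2 = 8.93; w = 6.93 - 0.5·(8.93) = 2.465
step 2: grad = 2.465+2 = 4.465; w = 2.465 - 0.5·(4.465) = 0.2325

0.2325


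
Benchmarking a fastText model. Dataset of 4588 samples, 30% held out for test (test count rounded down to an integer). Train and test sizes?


Test = ⌊4588·30/100⌋ = 1376
Train = 4588 - 1376 = 3212

Train: 3212, Test: 1376


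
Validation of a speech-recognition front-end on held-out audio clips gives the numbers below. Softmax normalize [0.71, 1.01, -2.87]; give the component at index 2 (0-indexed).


Exponentials: e^0.71=2.034, e^1.01=2.7456, e^-2.87=0.0567
Sum = 4.8363
Softmax = [0.4206, 0.5677, 0.0117]
p[2] = 0.0567/4.8363 = 0.0117

0.0117


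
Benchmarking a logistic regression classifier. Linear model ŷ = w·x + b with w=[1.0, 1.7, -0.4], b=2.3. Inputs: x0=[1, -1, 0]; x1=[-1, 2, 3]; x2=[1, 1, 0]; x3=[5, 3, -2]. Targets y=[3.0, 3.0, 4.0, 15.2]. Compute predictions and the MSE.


ŷ0 = (1.0)·(1) + (1.7)·(-1) + (-0.4)·(0) + 2.3 = 1.6
ŷ1 = (1.0)·(-1) + (1.7)·(2) + (-0.4)·(3) + 2.3 = 3.5
ŷ2 = (1.0)·(1) + (1.7)·(1) + (-0.4)·(0) + 2.3 = 5.0
ŷ3 = (1.0)·(5) + (1.7)·(3) + (-0.4)·(-2) + 2.3 = 13.2
errors² = [1.96, 0.25, 1.0, 4.0]
MSE = 7.2100/4 = 1.8025

1.8025


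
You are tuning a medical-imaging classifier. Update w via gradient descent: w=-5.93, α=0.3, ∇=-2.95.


w_new = w - α·∇
= -5.93 - 0.3·-2.95
= -5.93 + 0.885
= -5.045

-5.045


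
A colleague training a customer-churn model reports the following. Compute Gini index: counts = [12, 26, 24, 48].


Probabilities: [12/110, 26/110, 24/110, 48/110] ≈ [0.1091, 0.2364, 0.2182, 0.4364]
Σpᵢ² = (144 + 676 + 576 + 2304)/110² = 3700/12100
Gini = 1 - Σpᵢ² = 1 - 3700/12100 = 0.6942

0.6942


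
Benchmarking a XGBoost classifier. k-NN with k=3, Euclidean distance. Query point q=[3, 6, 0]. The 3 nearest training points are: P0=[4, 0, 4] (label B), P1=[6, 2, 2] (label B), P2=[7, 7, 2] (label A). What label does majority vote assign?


d(q,P0) = 7.2801  (label B)
d(q,P1) = 5.3852  (label B)
d(q,P2) = 4.5826  (label A)
Votes: A=1, B=2
Majority → B

B


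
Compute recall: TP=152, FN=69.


Recall = TP/(TP+FN)
= 152/(152+69)
= 152/221 = 68.78%

68.78%


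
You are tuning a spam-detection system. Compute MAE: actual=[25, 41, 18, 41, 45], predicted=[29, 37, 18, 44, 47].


Absolute errors: |25-29|=4, |41-37|=4, |18-18|=0, |41-44|=3, |45-47|=2
Sum = 13
MAE = 13/5 = 13/5

13/5


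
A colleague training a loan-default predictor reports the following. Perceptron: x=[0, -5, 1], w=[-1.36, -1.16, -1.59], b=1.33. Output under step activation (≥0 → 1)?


z = (0)·(-1.36) + (-5)·(-1.16) + (1)·(-1.59) + 1.33
  = 5.54
step(z) = 1 (z≥0)

1


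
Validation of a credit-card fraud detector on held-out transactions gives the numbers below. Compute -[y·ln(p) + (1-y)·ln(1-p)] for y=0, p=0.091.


BCE = -[y·ln(p) + (1-y)·ln(1-p)]
= -0 - 1·ln(1-0.091)
= -ln(0.909) = 0.0954

0.0954


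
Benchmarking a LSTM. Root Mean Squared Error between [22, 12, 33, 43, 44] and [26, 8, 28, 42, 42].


MSE = 62/5 = 12.4
RMSE = √(62/5) = 3.5214

3.5214


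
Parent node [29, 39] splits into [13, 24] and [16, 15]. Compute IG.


Parent = [29, 39], H_parent = 0.9843
H_left = 0.9353 (n=37), H_right = 0.9992 (n=31)
H_children = (37/68)·0.9353 + (31/68)·0.9992 = 0.9644
IG = 0.9843 - 0.9644 = 0.0199

0.0199


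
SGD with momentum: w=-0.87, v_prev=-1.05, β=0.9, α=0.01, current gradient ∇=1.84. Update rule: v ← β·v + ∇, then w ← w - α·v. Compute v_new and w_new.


v_new = 0.9·-1.05 + 1.84 = -0.945 + 1.84 = 0.895
w_new = -0.87 - 0.01·0.895 = -0.87 - 0.00895 = -0.87895

v_new=0.895, w_new=-0.87895


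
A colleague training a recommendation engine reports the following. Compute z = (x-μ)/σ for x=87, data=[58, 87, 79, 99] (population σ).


μ = 80.75, σ = 14.9395
z = (87 - 80.75)/14.9395 = 0.4184

0.4184


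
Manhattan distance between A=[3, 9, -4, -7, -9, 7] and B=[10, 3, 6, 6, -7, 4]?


d = |3-10| + |9-3| + |-4-6| + |-7-6| + |-9+ 7| + |7-4|
  = 7 + 6 + 10 + 13 + 2 + 3
  = 41

41


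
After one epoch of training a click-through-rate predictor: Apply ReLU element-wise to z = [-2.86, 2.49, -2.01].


ReLU(-2.86) = max(0, -2.86) = 0.0
ReLU(2.49) = max(0, 2.49) = 2.49
ReLU(-2.01) = max(0, -2.01) = 0.0
result = [0.0, 2.49, 0.0]

[0.0, 2.49, 0.0]


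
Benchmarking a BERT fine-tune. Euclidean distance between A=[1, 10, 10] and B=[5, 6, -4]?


d = √((1-5)² + (10-6)² + (10+ 4)²)
  = √(16 + 16 + 196)
  = √228 = 15.0997

15.0997


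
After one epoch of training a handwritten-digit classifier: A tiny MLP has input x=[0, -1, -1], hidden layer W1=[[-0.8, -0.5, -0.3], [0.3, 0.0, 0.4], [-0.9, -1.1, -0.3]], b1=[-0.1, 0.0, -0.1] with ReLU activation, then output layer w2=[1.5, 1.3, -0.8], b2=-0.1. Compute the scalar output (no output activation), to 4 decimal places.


z1[0] = (-0.8)·(0) + (-0.5)·(-1) + (-0.3)·(-1) - 0.1 = 0.7
z1[1] = (0.3)·(0) + (0.0)·(-1) + (0.4)·(-1) + 0.0 = -0.4
z1[2] = (-0.9)·(0) + (-1.1)·(-1) + (-0.3)·(-1) - 0.1 = 1.3
h = ReLU(z1) = [0.7, 0.0, 1.3]
output = (1.5)·(0.7) + (1.3)·(0.0) + (-0.8)·(1.3) - 0.1 = -0.09

-0.09


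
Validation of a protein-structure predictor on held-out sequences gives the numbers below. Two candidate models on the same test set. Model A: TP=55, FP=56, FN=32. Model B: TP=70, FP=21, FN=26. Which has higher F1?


Model A: P=55/111=0.4955, R=55/87=0.6322, F1=2PR/(P+R)=2TP/(2TP+FP+FN)=110/198=0.5556
Model B: P=70/91=0.7692, R=70/96=0.7292, F1=2PR/(P+R)=2TP/(2TP+FP+FN)=140/187=0.7487
0.5556 < 0.7487 → Model B

Model B


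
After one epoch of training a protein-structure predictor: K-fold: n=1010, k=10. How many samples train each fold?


Fold size = 1010/10 = 101
Training per fold = 1010 - 101 = 909

909


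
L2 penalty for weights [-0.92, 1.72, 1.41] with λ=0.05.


‖w‖₂² = (-0.92)² + (1.72)² + (1.41)²
     = 0.8464 + 2.9584 + 1.9881
     = 5.7929
λ·‖w‖₂² = 0.05·5.7929 = 0.289645

0.289645


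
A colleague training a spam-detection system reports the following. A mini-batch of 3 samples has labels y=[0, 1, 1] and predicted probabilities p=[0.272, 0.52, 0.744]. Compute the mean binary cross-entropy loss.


L[0] = -ln(1-0.272) = -ln(0.728) = 0.3175
L[1] = -ln(0.52) = 0.6539
L[2] = -ln(0.744) = 0.2957
mean = (0.3175 + 0.6539 + 0.2957)/3 = 0.4224

0.4224


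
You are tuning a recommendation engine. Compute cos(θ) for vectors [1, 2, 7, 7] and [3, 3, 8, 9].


A·B = 1·3 + 2·3 + 7·8 + 7·9 = 128
‖A‖ = √103 = 10.1489, ‖B‖ = √163 = 12.7671
cos = 128/(√103·√163) = 128/√16789 = 0.9879

0.9879


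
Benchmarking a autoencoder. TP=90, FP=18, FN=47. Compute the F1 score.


Precision = 90/108 = 0.8333
Recall = 90/137 = 0.6569
F1 = 2·P·R/(P+R) = 2·TP/(2·TP+FP+FN) = 180/(180+18+47) = 180/245 = 0.7347

0.7347


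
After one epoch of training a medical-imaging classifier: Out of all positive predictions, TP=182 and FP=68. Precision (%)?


Precision = TP/(TP+FP)
= 182/(182+68)
= 182/250 = 72.8%

72.8%


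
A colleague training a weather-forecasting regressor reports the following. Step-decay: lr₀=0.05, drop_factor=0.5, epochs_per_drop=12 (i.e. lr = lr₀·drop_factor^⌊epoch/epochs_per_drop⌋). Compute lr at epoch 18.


n_drops = ⌊18/12⌋ = 1
lr = 0.05·0.5^1 = 0.05·0.5 = 0.025

0.025


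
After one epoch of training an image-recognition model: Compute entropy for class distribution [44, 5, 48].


Probabilities: [44/97, 5/97, 48/97] ≈ [0.4536, 0.0515, 0.4948]
H = -((44/97)·log₂(44/97) + (5/97)·log₂(5/97) + (48/97)·log₂(48/97))
  = 1.2401 bits

1.2401 bits


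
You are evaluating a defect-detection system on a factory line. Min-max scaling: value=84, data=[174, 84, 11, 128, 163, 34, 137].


min=11, max=174
(84-11)/(174-11) = 73/163 = 0.4479

0.4479


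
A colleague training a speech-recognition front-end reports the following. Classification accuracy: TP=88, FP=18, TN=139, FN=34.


Accuracy = (TP+TN)/(TP+TN+FP+FN)
= (88+139)/(279)
= 227/279 = 81.36%

81.36%


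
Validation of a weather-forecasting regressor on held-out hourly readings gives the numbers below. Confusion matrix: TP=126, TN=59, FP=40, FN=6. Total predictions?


Total = TP + TN + FP + FN
= 126 + 59 + 40 + 6
= 231
(Predicted positive: 166, predicted negative: 65)

231


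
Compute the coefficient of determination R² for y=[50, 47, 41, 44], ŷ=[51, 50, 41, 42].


ȳ = 45.5
SS_res = Σ(y-ŷ)² = 14
SS_tot = Σ(y-ȳ)² = 45
R² = 1 - SS_res/SS_tot = 1 - 0.3111 = 0.6889

0.6889


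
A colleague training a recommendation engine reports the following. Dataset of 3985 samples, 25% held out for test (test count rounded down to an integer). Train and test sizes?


Test = ⌊3985·25/100⌋ = 996
Train = 3985 - 996 = 2989

Train: 2989, Test: 996


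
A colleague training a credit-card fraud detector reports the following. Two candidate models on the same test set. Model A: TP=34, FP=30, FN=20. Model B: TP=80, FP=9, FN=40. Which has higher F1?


Model A: P=34/64=0.5312, R=34/54=0.6296, F1=2PR/(P+R)=2TP/(2TP+FP+FN)=68/118=0.5763
Model B: P=80/89=0.8989, R=80/120=0.6667, F1=2PR/(P+R)=2TP/(2TP+FP+FN)=160/209=0.7656
0.5763 < 0.7656 → Model B

Model B


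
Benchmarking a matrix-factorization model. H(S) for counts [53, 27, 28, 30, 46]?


Probabilities: [53/184, 27/184, 28/184, 30/184, 46/184] ≈ [0.288, 0.1467, 0.1522, 0.163, 0.25]
H = -((53/184)·log₂(53/184) + (27/184)·log₂(27/184) + (28/184)·log₂(28/184) + (30/184)·log₂(30/184) + (46/184)·log₂(46/184))
  = 2.2635 bits

2.2635 bits


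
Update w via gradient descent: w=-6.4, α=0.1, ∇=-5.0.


w_new = w - α·∇
= -6.4 - 0.1·-5.0
= -6.4 + 0.5
= -5.9

-5.9


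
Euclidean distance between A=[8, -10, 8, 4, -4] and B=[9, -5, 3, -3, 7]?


d = √((8-9)² + (-10+ 5)² + (8-3)² + (4+ 3)² + (-4-7)²)
  = √(1 + 25 + 25 + 49 + 121)
  = √221 = 14.8661

14.8661


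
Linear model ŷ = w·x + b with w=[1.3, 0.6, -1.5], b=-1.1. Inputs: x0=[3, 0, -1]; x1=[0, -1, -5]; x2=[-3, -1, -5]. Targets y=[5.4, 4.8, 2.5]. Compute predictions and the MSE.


ŷ0 = (1.3)·(3) + (0.6)·(0) + (-1.5)·(-1) - 1.1 = 4.3
ŷ1 = (1.3)·(0) + (0.6)·(-1) + (-1.5)·(-5) - 1.1 = 5.8
ŷ2 = (1.3)·(-3) + (0.6)·(-1) + (-1.5)·(-5) - 1.1 = 1.9
errors² = [1.21, 1.0, 0.36]
MSE = 2.5700/3 = 0.8567

0.8567


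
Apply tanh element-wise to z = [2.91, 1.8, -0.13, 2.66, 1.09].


tanh(2.91) = 0.9941
tanh(1.8) = 0.9468
tanh(-0.13) = -0.1293
tanh(2.66) = 0.9903
tanh(1.09) = 0.7969
result = [0.9941, 0.9468, -0.1293, 0.9903, 0.7969]

[0.9941, 0.9468, -0.1293, 0.9903, 0.7969]


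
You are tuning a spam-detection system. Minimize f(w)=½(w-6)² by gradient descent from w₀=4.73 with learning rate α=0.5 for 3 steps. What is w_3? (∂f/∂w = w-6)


step 1: grad = 4.73-6 = -1.27; w = 4.73 - 0.5·(-1.27) = 5.365
step 2: grad = 5.365-6 = -0.635; w = 5.365 - 0.5·(-0.635) = 5.6825
step 3: grad = 5.6825-6 = -0.3175; w = 5.6825 - 0.5·(-0.3175) = 5.84125

5.84125


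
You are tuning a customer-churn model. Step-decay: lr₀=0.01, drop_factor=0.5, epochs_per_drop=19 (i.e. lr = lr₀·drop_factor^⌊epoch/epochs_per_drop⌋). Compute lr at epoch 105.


n_drops = ⌊105/19⌋ = 5
lr = 0.01·0.5^5 = 0.01·0.03125 = 0.0003125

0.0003125


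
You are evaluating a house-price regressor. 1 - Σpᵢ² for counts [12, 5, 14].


Probabilities: [12/31, 5/31, 14/31] ≈ [0.3871, 0.1613, 0.4516]
Σpᵢ² = (144 + 25 + 196)/31² = 365/961
Gini = 1 - Σpᵢ² = 1 - 365/961 = 0.6202

0.6202


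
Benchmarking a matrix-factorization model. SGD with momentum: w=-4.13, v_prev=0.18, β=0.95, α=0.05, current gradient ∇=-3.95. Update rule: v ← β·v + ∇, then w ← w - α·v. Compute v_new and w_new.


v_new = 0.95·0.18 - 3.95 = 0.171 - 3.95 = -3.779
w_new = -4.13 - 0.05·-3.779 = -4.13 + 0.18895 = -3.94105

v_new=-3.779, w_new=-3.94105


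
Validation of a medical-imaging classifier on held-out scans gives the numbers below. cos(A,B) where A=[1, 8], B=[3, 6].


A·B = 1·3 + 8·6 = 51
‖A‖ = √65 = 8.0623, ‖B‖ = √45 = 6.7082
cos = 51/(√65·√45) = 51/√2925 = 0.943

0.943


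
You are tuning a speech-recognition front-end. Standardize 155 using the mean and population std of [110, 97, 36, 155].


μ = 99.5, σ = 42.5118
z = (155 - 99.5)/42.5118 = 1.3055

1.3055


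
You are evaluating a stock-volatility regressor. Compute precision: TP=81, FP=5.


Precision = TP/(TP+FP)
= 81/(81+5)
= 81/86 = 94.19%

94.19%


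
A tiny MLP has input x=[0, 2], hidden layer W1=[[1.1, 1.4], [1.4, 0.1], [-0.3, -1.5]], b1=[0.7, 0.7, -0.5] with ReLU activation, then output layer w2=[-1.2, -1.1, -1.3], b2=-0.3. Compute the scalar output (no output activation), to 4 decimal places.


z1[0] = (1.1)·(0) + (1.4)·(2) + 0.7 = 3.5
z1[1] = (1.4)·(0) + (0.1)·(2) + 0.7 = 0.9
z1[2] = (-0.3)·(0) + (-1.5)·(2) - 0.5 = -3.5
h = ReLU(z1) = [3.5, 0.9, 0.0]
output = (-1.2)·(3.5) + (-1.1)·(0.9) + (-1.3)·(0.0) - 0.3 = -5.49

-5.49


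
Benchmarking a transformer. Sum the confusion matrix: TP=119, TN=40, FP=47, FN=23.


Total = TP + TN + FP + FN
= 119 + 40 + 47 + 23
= 229
(Predicted positive: 166, predicted negative: 63)

229


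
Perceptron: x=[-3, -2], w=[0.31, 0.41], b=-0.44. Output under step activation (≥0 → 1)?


z = (-3)·(0.31) + (-2)·(0.41) - 0.44
  = -2.19
step(z) = 0 (z<0)

0


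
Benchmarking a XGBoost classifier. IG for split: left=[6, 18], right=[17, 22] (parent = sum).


Parent = [23, 40], H_parent = 0.9468
H_left = 0.8113 (n=24), H_right = 0.9881 (n=39)
H_children = (24/63)·0.8113 + (39/63)·0.9881 = 0.9207
IG = 0.9468 - 0.9207 = 0.0261

0.0261


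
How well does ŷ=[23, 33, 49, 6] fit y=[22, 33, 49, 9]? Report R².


ȳ = 28.25
SS_res = Σ(y-ŷ)² = 10
SS_tot = Σ(y-ȳ)² = 862.75
R² = 1 - SS_res/SS_tot = 1 - 0.0116 = 0.9884

0.9884


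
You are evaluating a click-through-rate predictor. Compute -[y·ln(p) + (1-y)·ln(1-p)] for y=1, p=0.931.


BCE = -[y·ln(p) + (1-y)·ln(1-p)]
= -1·ln(0.931) - 0
= -ln(0.931) = 0.0715

0.0715


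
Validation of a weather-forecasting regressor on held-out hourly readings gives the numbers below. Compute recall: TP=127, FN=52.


Recall = TP/(TP+FN)
= 127/(127+52)
= 127/179 = 70.95%

70.95%


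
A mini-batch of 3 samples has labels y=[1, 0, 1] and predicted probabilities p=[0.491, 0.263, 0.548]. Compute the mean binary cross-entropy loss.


L[0] = -ln(0.491) = 0.7113
L[1] = -ln(1-0.263) = -ln(0.737) = 0.3052
L[2] = -ln(0.548) = 0.6015
mean = (0.7113 + 0.3052 + 0.6015)/3 = 0.5393

0.5393


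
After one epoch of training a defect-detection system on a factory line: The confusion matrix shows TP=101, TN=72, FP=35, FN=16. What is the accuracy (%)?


Accuracy = (TP+TN)/(TP+TN+FP+FN)
= (101+72)/(224)
= 173/224 = 77.23%

77.23%


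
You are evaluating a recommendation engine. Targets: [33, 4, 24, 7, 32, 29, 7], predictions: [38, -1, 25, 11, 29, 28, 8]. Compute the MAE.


Absolute errors: |33-38|=5, |4+ 1|=5, |24-25|=1, |7-11|=4, |32-29|=3, |29-28|=1, |7-8|=1
Sum = 20
MAE = 20/7 = 20/7

20/7


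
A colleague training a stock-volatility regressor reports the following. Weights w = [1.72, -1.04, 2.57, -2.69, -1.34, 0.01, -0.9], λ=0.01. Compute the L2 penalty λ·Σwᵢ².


‖w‖₂² = (1.72)² + (-1.04)² + (2.57)² + (-2.69)² + (-1.34)² + (0.01)² + (-0.9)²
     = 2.9584 + 1.0816 + 6.6049 + 7.2361 + 1.7956 + 0.0001 + 0.81
     = 20.4867
λ·‖w‖₂² = 0.01·20.4867 = 0.204867

0.204867


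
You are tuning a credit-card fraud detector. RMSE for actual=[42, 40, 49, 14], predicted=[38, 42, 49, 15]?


MSE = 21/4 = 5.25
RMSE = √(21/4) = 2.2913

2.2913


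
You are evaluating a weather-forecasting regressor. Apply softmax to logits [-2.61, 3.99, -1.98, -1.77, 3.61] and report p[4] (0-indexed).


Exponentials: e^-2.61=0.0735, e^3.99=54.0549, e^-1.98=0.1381, e^-1.77=0.1703, e^3.61=36.9661
Sum = 91.4029
Softmax = [0.0008, 0.5914, 0.0015, 0.0019, 0.4044]
p[4] = 36.9661/91.4029 = 0.4044

0.4044


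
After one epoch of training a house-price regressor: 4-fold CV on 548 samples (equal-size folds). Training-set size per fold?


Fold size = 548/4 = 137
Training per fold = 548 - 137 = 411

411


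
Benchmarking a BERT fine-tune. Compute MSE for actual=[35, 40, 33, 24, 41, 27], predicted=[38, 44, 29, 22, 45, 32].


Squared errors: (35-38)²=9, (40-44)²=16, (33-29)²=16, (24-22)²=4, (41-45)²=16, (27-32)²=25
Sum = 86
MSE = 86/6 = 43/3

43/3


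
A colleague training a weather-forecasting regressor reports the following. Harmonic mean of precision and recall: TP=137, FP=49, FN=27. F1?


Precision = 137/186 = 0.7366
Recall = 137/164 = 0.8354
F1 = 2·P·R/(P+R) = 2·TP/(2·TP+FP+FN) = 274/(274+49+27) = 274/350 = 0.7829

0.7829


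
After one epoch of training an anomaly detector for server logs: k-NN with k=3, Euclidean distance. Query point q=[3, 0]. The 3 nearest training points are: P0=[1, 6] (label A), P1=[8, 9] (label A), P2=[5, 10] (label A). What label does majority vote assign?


d(q,P0) = 6.3246  (label A)
d(q,P1) = 10.2956  (label A)
d(q,P2) = 10.198  (label A)
Votes: A=3, B=0
Majority → A

A


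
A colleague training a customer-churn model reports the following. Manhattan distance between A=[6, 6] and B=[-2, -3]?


d = |6+ 2| + |6+ 3|
  = 8 + 9
  = 17

17


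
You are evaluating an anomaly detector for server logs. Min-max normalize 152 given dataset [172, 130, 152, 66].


min=66, max=172
(152-66)/(172-66) = 86/106 = 0.8113

0.8113


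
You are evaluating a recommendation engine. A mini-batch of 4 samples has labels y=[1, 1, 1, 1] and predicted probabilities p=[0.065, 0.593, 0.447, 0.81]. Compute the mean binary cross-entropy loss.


L[0] = -ln(0.065) = 2.7334
L[1] = -ln(0.593) = 0.5226
L[2] = -ln(0.447) = 0.8052
L[3] = -ln(0.81) = 0.2107
mean = (2.7334 + 0.5226 + 0.8052 + 0.2107)/4 = 1.068

1.068


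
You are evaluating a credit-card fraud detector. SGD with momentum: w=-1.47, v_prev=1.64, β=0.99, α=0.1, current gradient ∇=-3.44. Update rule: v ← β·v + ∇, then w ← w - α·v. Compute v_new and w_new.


v_new = 0.99·1.64 - 3.44 = 1.6236 - 3.44 = -1.8164
w_new = -1.47 - 0.1·-1.8164 = -1.47 + 0.18164 = -1.28836

v_new=-1.8164, w_new=-1.28836


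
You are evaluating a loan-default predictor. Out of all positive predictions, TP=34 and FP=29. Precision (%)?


Precision = TP/(TP+FP)
= 34/(34+29)
= 34/63 = 53.97%

53.97%


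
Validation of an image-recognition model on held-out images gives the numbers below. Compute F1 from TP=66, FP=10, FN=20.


Precision = 66/76 = 0.8684
Recall = 66/86 = 0.7674
F1 = 2·P·R/(P+R) = 2·TP/(2·TP+FP+FN) = 132/(132+10+20) = 132/162 = 0.8148

0.8148


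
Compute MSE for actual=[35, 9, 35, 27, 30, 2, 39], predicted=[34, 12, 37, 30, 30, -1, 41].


Squared errors: (35-34)²=1, (9-12)²=9, (35-37)²=4, (27-30)²=9, (30-30)²=0, (2+ 1)²=9, (39-41)²=4
Sum = 36
MSE = 36/7 = 36/7

36/7


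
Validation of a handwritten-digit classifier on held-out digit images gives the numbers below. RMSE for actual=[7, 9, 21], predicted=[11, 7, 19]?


MSE = 24/3 = 8
RMSE = √(24/3) = 2.8284

2.8284


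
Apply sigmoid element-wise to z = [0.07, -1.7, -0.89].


σ(0.07) = 1/(1+e^-0.07) = 0.5175
σ(-1.7) = 1/(1+e^1.7) = 0.1545
σ(-0.89) = 1/(1+e^0.89) = 0.2911
result = [0.5175, 0.1545, 0.2911]

[0.5175, 0.1545, 0.2911]


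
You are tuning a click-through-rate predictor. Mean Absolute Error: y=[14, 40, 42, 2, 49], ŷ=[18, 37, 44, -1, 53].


Absolute errors: |14-18|=4, |40-37|=3, |42-44|=2, |2+ 1|=3, |49-53|=4
Sum = 16
MAE = 16/5 = 16/5

16/5


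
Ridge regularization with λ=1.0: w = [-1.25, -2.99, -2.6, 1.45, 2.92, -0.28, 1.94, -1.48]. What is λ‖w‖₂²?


‖w‖₂² = (-1.25)² + (-2.99)² + (-2.6)² + (1.45)² + (2.92)² + (-0.28)² + (1.94)² + (-1.48)²
     = 1.5625 + 8.9401 + 6.76 + 2.1025 + 8.5264 + 0.0784 + 3.7636 + 2.1904
     = 33.9239
λ·‖w‖₂² = 1.0·33.9239 = 33.9239

33.9239


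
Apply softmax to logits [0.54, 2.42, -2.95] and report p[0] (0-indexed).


Exponentials: e^0.54=1.716, e^2.42=11.2459, e^-2.95=0.0523
Sum = 13.0142
Softmax = [0.1319, 0.8641, 0.004]
p[0] = 1.716/13.0142 = 0.1319

0.1319


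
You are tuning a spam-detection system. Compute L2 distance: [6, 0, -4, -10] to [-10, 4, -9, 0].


d = √((6+ 10)² + (0-4)² + (-4+ 9)² + (-10-0)²)
  = √(256 + 16 + 25 + 100)
  = √397 = 19.9249

19.9249


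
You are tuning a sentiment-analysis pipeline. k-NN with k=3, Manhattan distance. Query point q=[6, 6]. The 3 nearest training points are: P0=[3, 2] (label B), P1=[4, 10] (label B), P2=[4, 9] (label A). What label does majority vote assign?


d(q,P0) = 7  (label B)
d(q,P1) = 6  (label B)
d(q,P2) = 5  (label A)
Votes: A=1, B=2
Majority → B

B


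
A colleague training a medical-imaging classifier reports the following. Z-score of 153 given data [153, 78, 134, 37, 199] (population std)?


μ = 120.2, σ = 56.8837
z = (153 - 120.2)/56.8837 = 0.5766

0.5766


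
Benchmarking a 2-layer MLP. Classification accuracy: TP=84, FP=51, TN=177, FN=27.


Accuracy = (TP+TN)/(TP+TN+FP+FN)
= (84+177)/(339)
= 261/339 = 76.99%

76.99%


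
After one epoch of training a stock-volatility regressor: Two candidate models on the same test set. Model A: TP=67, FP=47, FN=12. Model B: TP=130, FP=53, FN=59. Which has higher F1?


Model A: P=67/114=0.5877, R=67/79=0.8481, F1=2PR/(P+R)=2TP/(2TP+FP+FN)=134/193=0.6943
Model B: P=130/183=0.7104, R=130/189=0.6878, F1=2PR/(P+R)=2TP/(2TP+FP+FN)=260/372=0.6989
0.6943 < 0.6989 → Model B

Model B


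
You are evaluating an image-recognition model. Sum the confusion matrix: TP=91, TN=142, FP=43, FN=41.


Total = TP + TN + FP + FN
= 91 + 142 + 43 + 41
= 317
(Predicted positive: 134, predicted negative: 183)

317


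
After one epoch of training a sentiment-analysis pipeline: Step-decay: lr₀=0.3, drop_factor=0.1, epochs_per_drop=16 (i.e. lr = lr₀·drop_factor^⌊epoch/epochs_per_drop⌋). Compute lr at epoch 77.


n_drops = ⌊77/16⌋ = 4
lr = 0.3·0.1^4 = 0.3·0.0001 = 0.00003

0.00003


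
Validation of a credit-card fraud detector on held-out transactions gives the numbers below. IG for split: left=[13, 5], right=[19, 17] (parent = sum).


Parent = [32, 22], H_parent = 0.9751
H_left = 0.8524 (n=18), H_right = 0.9978 (n=36)
H_children = (18/54)·0.8524 + (36/54)·0.9978 = 0.9493
IG = 0.9751 - 0.9493 = 0.0258

0.0258


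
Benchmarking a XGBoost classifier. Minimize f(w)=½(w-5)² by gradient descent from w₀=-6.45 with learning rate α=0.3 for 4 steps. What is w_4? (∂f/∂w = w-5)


step 1: grad = -6.45-5 = -11.45; w = -6.45 - 0.3·(-11.45) = -3.015
step 2: grad = -3.015-5 = -8.015; w = -3.015 - 0.3·(-8.015) = -0.6105
step 3: grad = -0.6105-5 = -5.6105; w = -0.6105 - 0.3·(-5.6105) = 1.07265
step 4: grad = 1.07265-5 = -3.92735; w = 1.07265 - 0.3·(-3.92735) = 2.250855

2.250855


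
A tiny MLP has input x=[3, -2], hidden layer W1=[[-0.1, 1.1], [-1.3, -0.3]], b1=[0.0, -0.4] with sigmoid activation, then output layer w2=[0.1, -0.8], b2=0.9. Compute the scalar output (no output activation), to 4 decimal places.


z1[0] = (-0.1)·(3) + (1.1)·(-2) + 0.0 = -2.5
z1[1] = (-1.3)·(3) + (-0.3)·(-2) - 0.4 = -3.7
h = sigmoid(z1) = [0.0759, 0.0241]
output = (0.1)·(0.0759) + (-0.8)·(0.0241) + 0.9 = 0.8883

0.8883


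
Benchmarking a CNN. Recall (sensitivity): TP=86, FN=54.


Recall = TP/(TP+FN)
= 86/(86+54)
= 86/140 = 61.43%

61.43%


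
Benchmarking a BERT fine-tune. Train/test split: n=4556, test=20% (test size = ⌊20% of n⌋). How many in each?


Test = ⌊4556·20/100⌋ = 911
Train = 4556 - 911 = 3645

Train: 3645, Test: 911


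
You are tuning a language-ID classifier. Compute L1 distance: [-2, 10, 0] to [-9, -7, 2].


d = |-2+ 9| + |10+ 7| + |0-2|
  = 7 + 17 + 2
  = 26

26


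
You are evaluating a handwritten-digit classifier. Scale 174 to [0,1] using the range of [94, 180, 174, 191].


min=94, max=191
(174-94)/(191-94) = 80/97 = 0.8247

0.8247


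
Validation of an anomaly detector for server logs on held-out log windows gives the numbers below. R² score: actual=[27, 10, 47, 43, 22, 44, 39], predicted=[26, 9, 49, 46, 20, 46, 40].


ȳ = 33.1429
SS_res = Σ(y-ŷ)² = 24
SS_tot = Σ(y-ȳ)² = 1138.86
R² = 1 - SS_res/SS_tot = 1 - 0.0211 = 0.9789

0.9789


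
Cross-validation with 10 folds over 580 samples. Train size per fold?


Fold size = 580/10 = 58
Training per fold = 580 - 58 = 522

522


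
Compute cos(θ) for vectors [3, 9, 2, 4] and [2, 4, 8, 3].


A·B = 3·2 + 9·4 + 2·8 + 4·3 = 70
‖A‖ = √110 = 10.4881, ‖B‖ = √93 = 9.6437
cos = 70/(√110·√93) = 70/√10230 = 0.6921

0.6921


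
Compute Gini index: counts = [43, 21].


Probabilities: [43/64, 21/64] ≈ [0.6719, 0.3281]
Σpᵢ² = (1849 + 441)/64² = 2290/4096
Gini = 1 - Σpᵢ² = 1 - 2290/4096 = 0.4409

0.4409


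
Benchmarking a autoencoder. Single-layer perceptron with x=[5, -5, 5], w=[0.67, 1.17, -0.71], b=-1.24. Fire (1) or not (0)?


z = (5)·(0.67) + (-5)·(1.17) + (5)·(-0.71) - 1.24
  = -7.29
step(z) = 0 (z<0)

0


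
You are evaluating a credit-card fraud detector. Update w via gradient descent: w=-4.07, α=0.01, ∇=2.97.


w_new = w - α·∇
= -4.07 - 0.01·2.97
= -4.07 - 0.0297
= -4.0997

-4.0997


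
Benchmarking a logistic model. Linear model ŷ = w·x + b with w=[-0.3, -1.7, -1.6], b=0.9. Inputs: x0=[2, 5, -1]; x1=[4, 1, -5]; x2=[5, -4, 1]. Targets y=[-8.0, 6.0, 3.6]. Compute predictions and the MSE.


ŷ0 = (-0.3)·(2) + (-1.7)·(5) + (-1.6)·(-1) + 0.9 = -6.6
ŷ1 = (-0.3)·(4) + (-1.7)·(1) + (-1.6)·(-5) + 0.9 = 6.0
ŷ2 = (-0.3)·(5) + (-1.7)·(-4) + (-1.6)·(1) + 0.9 = 4.6
errors² = [1.96, 0.0, 1.0]
MSE = 2.9600/3 = 0.9867

0.9867


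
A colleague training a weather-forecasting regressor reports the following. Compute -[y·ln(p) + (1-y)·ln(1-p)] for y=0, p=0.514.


BCE = -[y·ln(p) + (1-y)·ln(1-p)]
= -0 - 1·ln(1-0.514)
= -ln(0.486) = 0.7215

0.7215


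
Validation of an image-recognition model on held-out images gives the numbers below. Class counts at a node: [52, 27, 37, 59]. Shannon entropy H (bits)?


Probabilities: [52/175, 27/175, 37/175, 59/175] ≈ [0.2971, 0.1543, 0.2114, 0.3371]
H = -((52/175)·log₂(52/175) + (27/175)·log₂(27/175) + (37/175)·log₂(37/175) + (59/175)·log₂(59/175))
  = 1.939 bits

1.939 bits


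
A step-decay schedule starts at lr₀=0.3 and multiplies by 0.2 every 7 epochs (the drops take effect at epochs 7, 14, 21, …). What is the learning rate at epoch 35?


n_drops = ⌊35/7⌋ = 5
lr = 0.3·0.2^5 = 0.3·0.00032 = 0.000096

0.000096


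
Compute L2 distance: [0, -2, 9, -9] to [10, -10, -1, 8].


d = √((0-10)² + (-2+ 10)² + (9+ 1)² + (-9-8)²)
  = √(100 + 64 + 100 + 289)
  = √553 = 23.516

23.516
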